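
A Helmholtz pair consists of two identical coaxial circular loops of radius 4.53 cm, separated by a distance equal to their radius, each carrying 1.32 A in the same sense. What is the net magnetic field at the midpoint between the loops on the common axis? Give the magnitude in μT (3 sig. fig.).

Each loop contributes B = μ₀IR²/[2(R²+z²)^(3/2)] on the axis, with z measured from that loop.
Loop 1 (z = 0.02265 m): B₁ = 1.31×10⁻⁵ T. Loop 2 (z = 0.02265 m): B₂ = 1.31×10⁻⁵ T.
The fields add: B = B₁ + B₂ = 2.62×10⁻⁵ T.

B ≈ 26.2 μT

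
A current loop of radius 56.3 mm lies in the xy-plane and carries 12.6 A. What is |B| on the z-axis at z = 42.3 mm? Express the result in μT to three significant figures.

B ≈ 71.9 μT

On the axis of a circular loop, B = μ₀IR² / [2(R²+z²)^(3/2)].
R² + z² = (0.0563)² + (0.0423)² = 0.004959 m², and (R²+z²)^(3/2) = 3.49×10⁻⁴ m³.
B = (4π×10⁻⁷ × 12.6 × 0.00317) / (2 × 3.49×10⁻⁴) = 7.19×10⁻⁵ T.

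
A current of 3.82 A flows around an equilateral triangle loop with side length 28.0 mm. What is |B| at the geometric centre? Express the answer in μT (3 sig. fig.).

B ≈ 246 μT

Each side is a finite straight segment at perpendicular distance d = a/(2 tan(π/3)) = 0.008083 m from the centre, with end-angles ±π/3.
One side contributes B₁ = (μ₀I/4πd)·2 sin(π/3) = 8.19×10⁻⁵ T.
All 3 sides add in the same direction: B = 3 × 8.19×10⁻⁵ = 2.46×10⁻⁴ T.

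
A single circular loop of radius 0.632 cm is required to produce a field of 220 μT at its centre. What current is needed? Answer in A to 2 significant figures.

At the centre of a circular loop B = μ₀I/(2R), so I = 2RB/μ₀.
With R = 0.00632 m, I = 2 × 0.00632 × 2.20×10⁻⁴ / (4π×10⁻⁷) = 2.21 A.

I ≈ 2.2 A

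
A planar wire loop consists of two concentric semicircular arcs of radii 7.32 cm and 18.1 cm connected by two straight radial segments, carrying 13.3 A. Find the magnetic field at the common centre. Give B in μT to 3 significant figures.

The radial connectors point toward the centre, so dl × r̂ = 0 and they contribute nothing.
Each semicircle gives μ₀I/(4R): inner arc 5.71×10⁻⁵ T, outer arc 2.31×10⁻⁵ T.
The two arcs carry current in opposite angular senses, so their fields oppose: B = |5.71×10⁻⁵ − 2.31×10⁻⁵| = 3.40×10⁻⁵ T.

B ≈ 34.0 μT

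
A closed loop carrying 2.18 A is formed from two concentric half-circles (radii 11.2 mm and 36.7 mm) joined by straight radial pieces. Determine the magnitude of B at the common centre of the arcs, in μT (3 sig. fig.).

The radial connectors point toward the centre, so dl × r̂ = 0 and they contribute nothing.
Each semicircle gives μ₀I/(4R): inner arc 6.11×10⁻⁵ T, outer arc 1.87×10⁻⁵ T.
The two arcs carry current in opposite angular senses, so their fields oppose: B = |6.11×10⁻⁵ − 1.87×10⁻⁵| = 4.25×10⁻⁵ T.

B ≈ 42.5 μT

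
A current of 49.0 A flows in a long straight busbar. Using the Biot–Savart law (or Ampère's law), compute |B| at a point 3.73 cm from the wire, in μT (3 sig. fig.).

B ≈ 263 μT

For an infinitely long straight wire, B = μ₀I/(2πd).
B = (4π×10⁻⁷ × 49.0) / (2π × 0.0373) = 2.63×10⁻⁴ T.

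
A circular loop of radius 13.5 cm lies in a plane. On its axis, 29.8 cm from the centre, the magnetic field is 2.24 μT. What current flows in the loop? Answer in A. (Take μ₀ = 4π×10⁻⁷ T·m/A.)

I ≈ 6.85 A

On the axis of a loop, B = μ₀IR²/[2(R²+z²)^(3/2)], so I = 2B(R²+z²)^(3/2)/(μ₀R²).
R² + z² = 0.01823 + 0.0888 = 0.107 m²; raised to 3/2 gives 3.50×10⁻² m³.
I = 2 × 2.24×10⁻⁶ × 3.50×10⁻² / (1.26×10⁻⁶ × 0.01823) = 6.85 A.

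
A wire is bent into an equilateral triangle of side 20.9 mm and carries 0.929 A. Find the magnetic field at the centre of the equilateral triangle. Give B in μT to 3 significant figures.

Each side is a finite straight segment at perpendicular distance d = a/(2 tan(π/3)) = 0.006033 m from the centre, with end-angles ±π/3.
One side contributes B₁ = (μ₀I/4πd)·2 sin(π/3) = 2.67×10⁻⁵ T.
All 3 sides add in the same direction: B = 3 × 2.67×10⁻⁵ = 8.00×10⁻⁵ T.

B ≈ 80.0 μT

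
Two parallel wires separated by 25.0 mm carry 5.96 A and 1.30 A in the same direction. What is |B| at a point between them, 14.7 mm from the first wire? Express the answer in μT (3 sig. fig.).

B ≈ 55.8 μT

Each long wire gives B = μ₀I/(2πd). Distances are d₁ = 0.0147 m and d₂ = 0.0103 m.
B₁ = 8.11×10⁻⁵ T, B₂ = 2.52×10⁻⁵ T.
Between parallel currents the two contributions point in opposite directions, so they subtract. B = |B₁ − B₂| = |8.11×10⁻⁵ − 2.52×10⁻⁵| = 5.58×10⁻⁵ T.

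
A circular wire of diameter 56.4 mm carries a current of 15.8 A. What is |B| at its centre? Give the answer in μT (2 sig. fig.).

At the centre of a circular loop the Biot–Savart law gives B = μ₀I/(2R) (so R = 0.0282 m).
B = (4π×10⁻⁷ × 15.8) / (2 × 0.0282) = 3.52×10⁻⁴ T.

B ≈ 350 μT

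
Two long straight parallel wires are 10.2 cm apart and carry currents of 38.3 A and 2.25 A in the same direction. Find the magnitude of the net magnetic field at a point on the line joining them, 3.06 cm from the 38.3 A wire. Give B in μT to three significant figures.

B ≈ 244 μT

Each long wire gives B = μ₀I/(2πd). Distances are d₁ = 0.0306 m and d₂ = 0.0714 m.
B₁ = 2.50×10⁻⁴ T, B₂ = 6.30×10⁻⁶ T.
Between parallel currents the two contributions point in opposite directions, so they subtract. B = |B₁ − B₂| = |2.50×10⁻⁴ − 6.30×10⁻⁶| = 2.44×10⁻⁴ T.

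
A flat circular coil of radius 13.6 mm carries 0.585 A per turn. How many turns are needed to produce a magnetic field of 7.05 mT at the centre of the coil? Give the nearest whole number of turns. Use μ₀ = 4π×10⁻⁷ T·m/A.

N = 261

For an N-turn coil, B = Nμ₀I/(2R). A single turn gives B₁ = 2.70×10⁻⁵ T with R = 0.0136 m.
N = B/B₁ = 7.05×10⁻³ / 2.70×10⁻⁵ = 260.85.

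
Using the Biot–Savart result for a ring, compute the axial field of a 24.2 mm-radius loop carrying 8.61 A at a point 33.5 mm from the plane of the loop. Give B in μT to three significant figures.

B ≈ 44.9 μT

On the axis of a circular loop, B = μ₀IR² / [2(R²+z²)^(3/2)].
R² + z² = (0.0242)² + (0.0335)² = 0.001708 m², and (R²+z²)^(3/2) = 7.06×10⁻⁵ m³.
B = (4π×10⁻⁷ × 8.61 × 0.0005856) / (2 × 7.06×10⁻⁵) = 4.49×10⁻⁵ T.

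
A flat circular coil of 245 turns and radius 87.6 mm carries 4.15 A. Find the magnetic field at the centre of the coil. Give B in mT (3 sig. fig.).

B ≈ 7.29 mT

For an N-turn flat coil, B = Nμ₀I/(2R) with R = 0.0876 m.
B = 245 × 2.98×10⁻⁵ T = 7.29×10⁻³ T.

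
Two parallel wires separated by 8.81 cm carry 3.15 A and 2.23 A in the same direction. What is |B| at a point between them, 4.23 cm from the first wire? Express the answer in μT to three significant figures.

B ≈ 5.16 μT

Each long wire gives B = μ₀I/(2πd). Distances are d₁ = 0.0423 m and d₂ = 0.0458 m.
B₁ = 1.49×10⁻⁵ T, B₂ = 9.74×10⁻⁶ T.
Between parallel currents the two contributions point in opposite directions, so they subtract. B = |B₁ − B₂| = |1.49×10⁻⁵ − 9.74×10⁻⁶| = 5.16×10⁻⁶ T.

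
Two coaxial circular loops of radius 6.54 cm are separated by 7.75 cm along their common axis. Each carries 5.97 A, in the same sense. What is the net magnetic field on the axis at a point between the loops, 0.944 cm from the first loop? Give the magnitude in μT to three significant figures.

B ≈ 74.7 μT

Each loop contributes B = μ₀IR²/[2(R²+z²)^(3/2)] on the axis, with z measured from that loop.
Loop 1 (z = 0.00944 m): B₁ = 5.56×10⁻⁵ T. Loop 2 (z = 0.06806 m): B₂ = 1.91×10⁻⁵ T.
The fields add: B = B₁ + B₂ = 7.47×10⁻⁵ T.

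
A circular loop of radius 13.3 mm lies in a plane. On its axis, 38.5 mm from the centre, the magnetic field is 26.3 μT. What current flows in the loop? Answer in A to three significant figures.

I ≈ 16.0 A

On the axis of a loop, B = μ₀IR²/[2(R²+z²)^(3/2)], so I = 2B(R²+z²)^(3/2)/(μ₀R²).
R² + z² = 0.0001769 + 0.001482 = 0.001659 m²; raised to 3/2 gives 6.76×10⁻⁵ m³.
I = 2 × 2.63×10⁻⁵ × 6.76×10⁻⁵ / (1.26×10⁻⁶ × 0.0001769) = 16.0 A.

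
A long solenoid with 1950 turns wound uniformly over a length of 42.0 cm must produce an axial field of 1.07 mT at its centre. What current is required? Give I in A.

Inside a long solenoid B = μ₀nI with n = 4643 m⁻¹, so I = B/(μ₀n).
I = 1.07×10⁻³ / (4π×10⁻⁷ × 4643) = 0.183 A.

I ≈ 0.183 A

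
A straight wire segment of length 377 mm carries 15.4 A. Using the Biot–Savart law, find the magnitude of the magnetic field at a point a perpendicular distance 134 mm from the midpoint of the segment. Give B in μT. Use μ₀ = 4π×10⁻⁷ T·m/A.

B ≈ 18.7 μT

For a finite straight segment, B = (μ₀I/4πd)(sinθ₁ + sinθ₂), where θ₁, θ₂ are the angles from the perpendicular to each end.
The perpendicular from the point meets the wire at its midpoint, so each end is L/2 = 0.1885 m away along the wire.
sinθ₁ = 0.1885/√(0.1885²+0.134²) = 0.8150; sinθ₂ = 0.1885/√(0.1885²+0.134²) = 0.8150.
B = (4π×10⁻⁷ × 15.4) / (4π × 0.134) × (0.8150 + 0.8150) = 1.87×10⁻⁵ T.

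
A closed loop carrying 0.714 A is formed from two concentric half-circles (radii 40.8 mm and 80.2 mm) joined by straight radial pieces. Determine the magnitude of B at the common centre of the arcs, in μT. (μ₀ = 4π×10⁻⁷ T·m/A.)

The radial connectors point toward the centre, so dl × r̂ = 0 and they contribute nothing.
Each semicircle gives μ₀I/(4R): inner arc 5.50×10⁻⁶ T, outer arc 2.80×10⁻⁶ T.
The two arcs carry current in opposite angular senses, so their fields oppose: B = |5.50×10⁻⁶ − 2.80×10⁻⁶| = 2.70×10⁻⁶ T.

B ≈ 2.70 μT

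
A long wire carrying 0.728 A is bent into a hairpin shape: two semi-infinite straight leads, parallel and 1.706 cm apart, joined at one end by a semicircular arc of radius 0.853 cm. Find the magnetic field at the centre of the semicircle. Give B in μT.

B ≈ 43.9 μT

The semicircular arc contributes B_arc = μ₀I·π/(4πR) = μ₀I/(4R) = 2.68×10⁻⁵ T.
Each semi-infinite lead is at perpendicular distance R = 0.00853 m from the centre, with the perpendicular foot at its near end, so it contributes μ₀I/(4πR); both point the same way, together 1.71×10⁻⁵ T.
Arc and leads all point the same direction: B = 2.68×10⁻⁵ + 1.71×10⁻⁵ = 4.39×10⁻⁵ T.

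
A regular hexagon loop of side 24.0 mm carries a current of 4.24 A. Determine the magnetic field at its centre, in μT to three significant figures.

B ≈ 122 μT

Each side is a finite straight segment at perpendicular distance d = a/(2 tan(π/6)) = 0.02078 m from the centre, with end-angles ±π/6.
One side contributes B₁ = (μ₀I/4πd)·2 sin(π/6) = 2.04×10⁻⁵ T.
All 6 sides add in the same direction: B = 6 × 2.04×10⁻⁵ = 1.22×10⁻⁴ T.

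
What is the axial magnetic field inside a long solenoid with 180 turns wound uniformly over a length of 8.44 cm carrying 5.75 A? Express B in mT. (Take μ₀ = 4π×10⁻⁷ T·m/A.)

Inside a long solenoid, B = μ₀nI with n = 2133 turns/m.
B = 4π×10⁻⁷ × 2133 × 5.75 = 1.54×10⁻² T.

B ≈ 15.4 mT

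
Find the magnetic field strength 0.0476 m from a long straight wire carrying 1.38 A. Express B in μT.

For an infinitely long straight wire, B = μ₀I/(2πd).
B = (4π×10⁻⁷ × 1.38) / (2π × 0.0476) = 5.80×10⁻⁶ T.

B ≈ 5.80 μT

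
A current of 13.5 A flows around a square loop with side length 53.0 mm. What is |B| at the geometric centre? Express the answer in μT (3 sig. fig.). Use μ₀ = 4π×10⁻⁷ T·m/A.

Each side is a finite straight segment at perpendicular distance d = a/(2 tan(π/4)) = 0.0265 m from the centre, with end-angles ±π/4.
One side contributes B₁ = (μ₀I/4πd)·2 sin(π/4) = 7.20×10⁻⁵ T.
All 4 sides add in the same direction: B = 4 × 7.20×10⁻⁵ = 2.88×10⁻⁴ T.

B ≈ 288 μT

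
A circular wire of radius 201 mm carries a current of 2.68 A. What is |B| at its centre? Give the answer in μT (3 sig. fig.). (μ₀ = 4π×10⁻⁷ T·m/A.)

At the centre of a circular loop the Biot–Savart law gives B = μ₀I/(2R).
B = (4π×10⁻⁷ × 2.68) / (2 × 0.201) = 8.38×10⁻⁶ T.

B ≈ 8.38 μT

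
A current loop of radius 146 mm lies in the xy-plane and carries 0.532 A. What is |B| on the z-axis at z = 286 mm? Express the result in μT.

On the axis of a circular loop, B = μ₀IR² / [2(R²+z²)^(3/2)].
R² + z² = (0.146)² + (0.286)² = 0.1031 m², and (R²+z²)^(3/2) = 3.31×10⁻² m³.
B = (4π×10⁻⁷ × 0.532 × 0.02132) / (2 × 3.31×10⁻²) = 2.15×10⁻⁷ T.

B ≈ 0.215 μT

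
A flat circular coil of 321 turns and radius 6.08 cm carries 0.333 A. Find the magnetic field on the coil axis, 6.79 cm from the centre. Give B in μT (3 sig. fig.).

B ≈ 328 μT

For an N-turn flat coil, B = Nμ₀IR²/[2(R²+z²)^(3/2)] with R = 0.0608 m, z = 0.0679 m.
B = 321 × 1.02×10⁻⁶ T = 3.28×10⁻⁴ T.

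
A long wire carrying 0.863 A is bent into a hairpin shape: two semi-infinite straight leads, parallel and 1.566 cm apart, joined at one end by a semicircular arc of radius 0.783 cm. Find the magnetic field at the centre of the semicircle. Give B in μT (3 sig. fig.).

The semicircular arc contributes B_arc = μ₀I·π/(4πR) = μ₀I/(4R) = 3.46×10⁻⁵ T.
Each semi-infinite lead is at perpendicular distance R = 0.00783 m from the centre, with the perpendicular foot at its near end, so it contributes μ₀I/(4πR); both point the same way, together 2.20×10⁻⁵ T.
Arc and leads all point the same direction: B = 3.46×10⁻⁵ + 2.20×10⁻⁵ = 5.67×10⁻⁵ T.

B ≈ 56.7 μT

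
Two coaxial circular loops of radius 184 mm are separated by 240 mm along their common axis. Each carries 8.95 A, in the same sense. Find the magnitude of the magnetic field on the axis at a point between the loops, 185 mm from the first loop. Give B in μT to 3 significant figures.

Each loop contributes B = μ₀IR²/[2(R²+z²)^(3/2)] on the axis, with z measured from that loop.
Loop 1 (z = 0.185 m): B₁ = 1.07×10⁻⁵ T. Loop 2 (z = 0.055 m): B₂ = 2.69×10⁻⁵ T.
The fields add: B = B₁ + B₂ = 3.76×10⁻⁵ T.

B ≈ 37.6 μT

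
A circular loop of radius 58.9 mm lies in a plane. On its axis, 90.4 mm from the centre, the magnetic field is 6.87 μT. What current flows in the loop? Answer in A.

On the axis of a loop, B = μ₀IR²/[2(R²+z²)^(3/2)], so I = 2B(R²+z²)^(3/2)/(μ₀R²).
R² + z² = 0.003469 + 0.008172 = 0.01164 m²; raised to 3/2 gives 1.26×10⁻³ m³.
I = 2 × 6.87×10⁻⁶ × 1.26×10⁻³ / (1.26×10⁻⁶ × 0.003469) = 3.96 A.

I ≈ 3.96 A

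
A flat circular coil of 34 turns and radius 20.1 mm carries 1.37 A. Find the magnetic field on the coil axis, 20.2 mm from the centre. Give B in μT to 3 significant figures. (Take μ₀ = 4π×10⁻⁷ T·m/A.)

For an N-turn flat coil, B = Nμ₀IR²/[2(R²+z²)^(3/2)] with R = 0.0201 m, z = 0.0202 m.
B = 34 × 1.50×10⁻⁵ T = 5.11×10⁻⁴ T.

B ≈ 511 μT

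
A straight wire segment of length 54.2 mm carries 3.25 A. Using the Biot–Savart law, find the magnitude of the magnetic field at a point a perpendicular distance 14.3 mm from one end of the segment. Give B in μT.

B ≈ 22.0 μT

For a finite straight segment, B = (μ₀I/4πd)(sinθ₁ + sinθ₂), where θ₁, θ₂ are the angles from the perpendicular to each end.
The perpendicular foot is at one end, so the two end-offsets along the wire are 0 and L = 0.0542 m.
sinθ₁ = 0/√(0²+0.0143²) = 0.0000; sinθ₂ = 0.0542/√(0.0542²+0.0143²) = 0.9669.
B = (4π×10⁻⁷ × 3.25) / (4π × 0.0143) × (0.0000 + 0.9669) = 2.20×10⁻⁵ T.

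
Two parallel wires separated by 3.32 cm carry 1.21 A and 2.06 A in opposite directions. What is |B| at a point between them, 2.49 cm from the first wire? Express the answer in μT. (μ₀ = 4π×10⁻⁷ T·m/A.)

B ≈ 59.4 μT

Each long wire gives B = μ₀I/(2πd). Distances are d₁ = 0.0249 m and d₂ = 0.0083 m.
B₁ = 9.72×10⁻⁶ T, B₂ = 4.96×10⁻⁵ T.
Between antiparallel currents both contributions point the same way, so they add. B = B₁ + B₂ = 9.72×10⁻⁶ + 4.96×10⁻⁵ = 5.94×10⁻⁵ T.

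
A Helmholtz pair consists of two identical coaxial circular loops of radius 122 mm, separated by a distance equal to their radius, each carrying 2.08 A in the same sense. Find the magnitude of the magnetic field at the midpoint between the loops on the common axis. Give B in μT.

Each loop contributes B = μ₀IR²/[2(R²+z²)^(3/2)] on the axis, with z measured from that loop.
Loop 1 (z = 0.061 m): B₁ = 7.67×10⁻⁶ T. Loop 2 (z = 0.061 m): B₂ = 7.67×10⁻⁶ T.
The fields add: B = B₁ + B₂ = 1.53×10⁻⁵ T.

B ≈ 15.3 μT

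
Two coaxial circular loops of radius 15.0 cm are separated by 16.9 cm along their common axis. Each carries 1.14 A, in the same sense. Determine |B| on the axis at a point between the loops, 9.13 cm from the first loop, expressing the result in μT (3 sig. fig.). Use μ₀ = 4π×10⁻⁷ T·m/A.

B ≈ 6.32 μT

Each loop contributes B = μ₀IR²/[2(R²+z²)^(3/2)] on the axis, with z measured from that loop.
Loop 1 (z = 0.0913 m): B₁ = 2.98×10⁻⁶ T. Loop 2 (z = 0.0777 m): B₂ = 3.34×10⁻⁶ T.
The fields add: B = B₁ + B₂ = 6.32×10⁻⁶ T.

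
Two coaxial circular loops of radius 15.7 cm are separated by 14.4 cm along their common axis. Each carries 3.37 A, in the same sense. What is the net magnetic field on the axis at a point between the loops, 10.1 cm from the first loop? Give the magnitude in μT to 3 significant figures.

Each loop contributes B = μ₀IR²/[2(R²+z²)^(3/2)] on the axis, with z measured from that loop.
Loop 1 (z = 0.101 m): B₁ = 8.02×10⁻⁶ T. Loop 2 (z = 0.043 m): B₂ = 1.21×10⁻⁵ T.
The fields add: B = B₁ + B₂ = 2.01×10⁻⁵ T.

B ≈ 20.1 μT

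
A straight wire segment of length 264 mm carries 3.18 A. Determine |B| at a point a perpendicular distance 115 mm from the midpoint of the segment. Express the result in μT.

B ≈ 4.17 μT

For a finite straight segment, B = (μ₀I/4πd)(sinθ₁ + sinθ₂), where θ₁, θ₂ are the angles from the perpendicular to each end.
The perpendicular from the point meets the wire at its midpoint, so each end is L/2 = 0.132 m away along the wire.
sinθ₁ = 0.132/√(0.132²+0.115²) = 0.7540; sinθ₂ = 0.132/√(0.132²+0.115²) = 0.7540.
B = (4π×10⁻⁷ × 3.18) / (4π × 0.115) × (0.7540 + 0.7540) = 4.17×10⁻⁶ T.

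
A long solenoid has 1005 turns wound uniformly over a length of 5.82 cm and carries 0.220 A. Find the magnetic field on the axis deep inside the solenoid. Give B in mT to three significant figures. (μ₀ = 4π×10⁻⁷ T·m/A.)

Inside a long solenoid, B = μ₀nI with n = 1.727×10⁴ turns/m.
B = 4π×10⁻⁷ × 1.727×10⁴ × 0.220 = 4.77×10⁻³ T.

B ≈ 4.77 mT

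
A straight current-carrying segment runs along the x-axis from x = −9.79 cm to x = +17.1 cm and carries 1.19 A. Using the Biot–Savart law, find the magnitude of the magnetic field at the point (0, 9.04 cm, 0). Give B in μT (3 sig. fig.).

B ≈ 2.13 μT

For a finite straight segment, B = (μ₀I/4πd)(sinθ₁ + sinθ₂), where θ₁, θ₂ are the angles from the perpendicular to each end.
The perpendicular distance is d = 0.0904 m; the end-offsets along the wire are a = 0.0979 m and b = 0.171 m.
sinθ₁ = 0.0979/√(0.0979²+0.0904²) = 0.7347; sinθ₂ = 0.171/√(0.171²+0.0904²) = 0.8841.
B = (4π×10⁻⁷ × 1.19) / (4π × 0.0904) × (0.7347 + 0.8841) = 2.13×10⁻⁶ T.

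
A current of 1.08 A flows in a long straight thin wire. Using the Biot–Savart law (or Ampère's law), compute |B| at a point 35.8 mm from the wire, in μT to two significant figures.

For an infinitely long straight wire, B = μ₀I/(2πd).
B = (4π×10⁻⁷ × 1.08) / (2π × 0.0358) = 6.03×10⁻⁶ T.

B ≈ 6.0 μT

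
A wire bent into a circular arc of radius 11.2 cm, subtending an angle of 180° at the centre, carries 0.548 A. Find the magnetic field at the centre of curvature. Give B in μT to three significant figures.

B ≈ 1.54 μT

The Biot–Savart field of a circular arc at its centre is B = μ₀Iφ/(4πR), with φ = 3.142 rad.
B = (4π×10⁻⁷ × 0.548 × 3.142) / (4π × 0.112) = 1.54×10⁻⁶ T.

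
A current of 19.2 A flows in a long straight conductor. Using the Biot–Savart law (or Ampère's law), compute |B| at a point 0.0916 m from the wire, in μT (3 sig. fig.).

B ≈ 41.9 μT

For an infinitely long straight wire, B = μ₀I/(2πd).
B = (4π×10⁻⁷ × 19.2) / (2π × 0.0916) = 4.19×10⁻⁵ T.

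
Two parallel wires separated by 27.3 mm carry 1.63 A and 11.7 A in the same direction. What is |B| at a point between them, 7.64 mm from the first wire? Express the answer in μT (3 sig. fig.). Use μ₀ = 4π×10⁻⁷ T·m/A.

B ≈ 76.4 μT

Each long wire gives B = μ₀I/(2πd). Distances are d₁ = 0.00764 m and d₂ = 0.01966 m.
B₁ = 4.27×10⁻⁵ T, B₂ = 1.19×10⁻⁴ T.
Between parallel currents the two contributions point in opposite directions, so they subtract. B = |B₁ − B₂| = |4.27×10⁻⁵ − 1.19×10⁻⁴| = 7.64×10⁻⁵ T.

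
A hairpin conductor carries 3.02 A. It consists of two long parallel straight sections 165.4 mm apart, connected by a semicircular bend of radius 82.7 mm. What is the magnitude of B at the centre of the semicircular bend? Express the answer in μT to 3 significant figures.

The semicircular arc contributes B_arc = μ₀I·π/(4πR) = μ₀I/(4R) = 1.15×10⁻⁵ T.
Each semi-infinite lead is at perpendicular distance R = 0.0827 m from the centre, with the perpendicular foot at its near end, so it contributes μ₀I/(4πR); both point the same way, together 7.30×10⁻⁶ T.
Arc and leads all point the same direction: B = 1.15×10⁻⁵ + 7.30×10⁻⁶ = 1.88×10⁻⁵ T.

B ≈ 18.8 μT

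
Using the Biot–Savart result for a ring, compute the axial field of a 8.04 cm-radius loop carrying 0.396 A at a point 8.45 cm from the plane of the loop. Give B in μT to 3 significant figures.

On the axis of a circular loop, B = μ₀IR² / [2(R²+z²)^(3/2)].
R² + z² = (0.0804)² + (0.0845)² = 0.0136 m², and (R²+z²)^(3/2) = 1.59×10⁻³ m³.
B = (4π×10⁻⁷ × 0.396 × 0.006464) / (2 × 1.59×10⁻³) = 1.01×10⁻⁶ T.

B ≈ 1.01 μT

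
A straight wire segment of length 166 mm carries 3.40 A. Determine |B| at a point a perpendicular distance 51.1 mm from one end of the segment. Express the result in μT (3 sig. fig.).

For a finite straight segment, B = (μ₀I/4πd)(sinθ₁ + sinθ₂), where θ₁, θ₂ are the angles from the perpendicular to each end.
The perpendicular foot is at one end, so the two end-offsets along the wire are 0 and L = 0.166 m.
sinθ₁ = 0/√(0²+0.0511²) = 0.0000; sinθ₂ = 0.166/√(0.166²+0.0511²) = 0.9557.
B = (4π×10⁻⁷ × 3.40) / (4π × 0.0511) × (0.0000 + 0.9557) = 6.36×10⁻⁶ T.

B ≈ 6.36 μT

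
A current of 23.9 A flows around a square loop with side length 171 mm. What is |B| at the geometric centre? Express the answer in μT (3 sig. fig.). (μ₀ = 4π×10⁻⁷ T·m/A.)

B ≈ 158 μT

Each side is a finite straight segment at perpendicular distance d = a/(2 tan(π/4)) = 0.0855 m from the centre, with end-angles ±π/4.
One side contributes B₁ = (μ₀I/4πd)·2 sin(π/4) = 3.95×10⁻⁵ T.
All 4 sides add in the same direction: B = 4 × 3.95×10⁻⁵ = 1.58×10⁻⁴ T.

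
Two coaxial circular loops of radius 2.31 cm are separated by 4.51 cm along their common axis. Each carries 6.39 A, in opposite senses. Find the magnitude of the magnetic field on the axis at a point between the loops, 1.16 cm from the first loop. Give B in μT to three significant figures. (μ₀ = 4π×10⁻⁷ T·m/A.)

B ≈ 92.2 μT

Each loop contributes B = μ₀IR²/[2(R²+z²)^(3/2)] on the axis, with z measured from that loop.
Loop 1 (z = 0.0116 m): B₁ = 1.24×10⁻⁴ T. Loop 2 (z = 0.0335 m): B₂ = 3.18×10⁻⁵ T.
The fields oppose: B = |B₁ − B₂| = 9.22×10⁻⁵ T.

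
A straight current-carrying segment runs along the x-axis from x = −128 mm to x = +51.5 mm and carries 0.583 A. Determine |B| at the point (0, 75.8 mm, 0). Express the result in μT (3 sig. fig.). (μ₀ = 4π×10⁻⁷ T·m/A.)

For a finite straight segment, B = (μ₀I/4πd)(sinθ₁ + sinθ₂), where θ₁, θ₂ are the angles from the perpendicular to each end.
The perpendicular distance is d = 0.0758 m; the end-offsets along the wire are a = 0.128 m and b = 0.0515 m.
sinθ₁ = 0.128/√(0.128²+0.0758²) = 0.8604; sinθ₂ = 0.0515/√(0.0515²+0.0758²) = 0.5620.
B = (4π×10⁻⁷ × 0.583) / (4π × 0.0758) × (0.8604 + 0.5620) = 1.09×10⁻⁶ T.

B ≈ 1.09 μT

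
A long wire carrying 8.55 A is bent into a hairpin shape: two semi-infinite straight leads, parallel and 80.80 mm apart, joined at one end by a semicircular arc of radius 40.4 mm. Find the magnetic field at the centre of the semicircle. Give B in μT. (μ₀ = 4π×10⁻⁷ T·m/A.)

B ≈ 109 μT

The semicircular arc contributes B_arc = μ₀I·π/(4πR) = μ₀I/(4R) = 6.65×10⁻⁵ T.
Each semi-infinite lead is at perpendicular distance R = 0.0404 m from the centre, with the perpendicular foot at its near end, so it contributes μ₀I/(4πR); both point the same way, together 4.23×10⁻⁵ T.
Arc and leads all point the same direction: B = 6.65×10⁻⁵ + 4.23×10⁻⁵ = 1.09×10⁻⁴ T.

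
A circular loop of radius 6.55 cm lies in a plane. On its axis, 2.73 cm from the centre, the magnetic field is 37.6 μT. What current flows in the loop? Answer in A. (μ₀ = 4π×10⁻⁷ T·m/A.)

I ≈ 4.98 A

On the axis of a loop, B = μ₀IR²/[2(R²+z²)^(3/2)], so I = 2B(R²+z²)^(3/2)/(μ₀R²).
R² + z² = 0.00429 + 0.0007453 = 0.005036 m²; raised to 3/2 gives 3.57×10⁻⁴ m³.
I = 2 × 3.76×10⁻⁵ × 3.57×10⁻⁴ / (1.26×10⁻⁶ × 0.00429) = 4.98 A.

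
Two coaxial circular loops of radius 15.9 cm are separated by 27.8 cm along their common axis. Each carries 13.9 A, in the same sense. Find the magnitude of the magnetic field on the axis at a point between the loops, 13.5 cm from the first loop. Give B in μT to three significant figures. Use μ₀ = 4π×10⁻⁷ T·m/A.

B ≈ 46.9 μT

Each loop contributes B = μ₀IR²/[2(R²+z²)^(3/2)] on the axis, with z measured from that loop.
Loop 1 (z = 0.135 m): B₁ = 2.43×10⁻⁵ T. Loop 2 (z = 0.143 m): B₂ = 2.26×10⁻⁵ T.
The fields add: B = B₁ + B₂ = 4.69×10⁻⁵ T.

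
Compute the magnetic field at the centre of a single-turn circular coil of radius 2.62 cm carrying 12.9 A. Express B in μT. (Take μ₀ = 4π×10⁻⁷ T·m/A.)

B ≈ 309 μT

At the centre of a circular loop the Biot–Savart law gives B = μ₀I/(2R).
B = (4π×10⁻⁷ × 12.9) / (2 × 0.0262) = 3.09×10⁻⁴ T.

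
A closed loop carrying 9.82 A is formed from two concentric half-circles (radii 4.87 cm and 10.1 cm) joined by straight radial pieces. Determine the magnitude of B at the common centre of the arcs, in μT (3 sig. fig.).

The radial connectors point toward the centre, so dl × r̂ = 0 and they contribute nothing.
Each semicircle gives μ₀I/(4R): inner arc 6.33×10⁻⁵ T, outer arc 3.05×10⁻⁵ T.
The two arcs carry current in opposite angular senses, so their fields oppose: B = |6.33×10⁻⁵ − 3.05×10⁻⁵| = 3.28×10⁻⁵ T.

B ≈ 32.8 μT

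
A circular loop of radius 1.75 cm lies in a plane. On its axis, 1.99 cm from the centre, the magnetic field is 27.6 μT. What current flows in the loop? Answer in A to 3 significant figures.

I ≈ 2.67 A

On the axis of a loop, B = μ₀IR²/[2(R²+z²)^(3/2)], so I = 2B(R²+z²)^(3/2)/(μ₀R²).
R² + z² = 0.0003063 + 0.000396 = 0.0007023 m²; raised to 3/2 gives 1.86×10⁻⁵ m³.
I = 2 × 2.76×10⁻⁵ × 1.86×10⁻⁵ / (1.26×10⁻⁶ × 0.0003063) = 2.67 A.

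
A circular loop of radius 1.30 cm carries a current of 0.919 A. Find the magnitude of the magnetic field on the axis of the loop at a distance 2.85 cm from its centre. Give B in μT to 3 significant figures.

On the axis of a circular loop, B = μ₀IR² / [2(R²+z²)^(3/2)].
R² + z² = (0.013)² + (0.0285)² = 0.0009813 m², and (R²+z²)^(3/2) = 3.07×10⁻⁵ m³.
B = (4π×10⁻⁷ × 0.919 × 0.000169) / (2 × 3.07×10⁻⁵) = 3.17×10⁻⁶ T.

B ≈ 3.17 μT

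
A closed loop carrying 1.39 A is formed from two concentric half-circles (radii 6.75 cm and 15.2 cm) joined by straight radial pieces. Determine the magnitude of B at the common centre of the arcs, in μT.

B ≈ 3.60 μT

The radial connectors point toward the centre, so dl × r̂ = 0 and they contribute nothing.
Each semicircle gives μ₀I/(4R): inner arc 6.47×10⁻⁶ T, outer arc 2.87×10⁻⁶ T.
The two arcs carry current in opposite angular senses, so their fields oppose: B = |6.47×10⁻⁶ − 2.87×10⁻⁶| = 3.60×10⁻⁶ T.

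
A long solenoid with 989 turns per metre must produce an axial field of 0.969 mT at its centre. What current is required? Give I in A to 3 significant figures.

I ≈ 0.780 A

Inside a long solenoid B = μ₀nI with n = 989 m⁻¹, so I = B/(μ₀n).
I = 9.69×10⁻⁴ / (4π×10⁻⁷ × 989) = 0.780 A.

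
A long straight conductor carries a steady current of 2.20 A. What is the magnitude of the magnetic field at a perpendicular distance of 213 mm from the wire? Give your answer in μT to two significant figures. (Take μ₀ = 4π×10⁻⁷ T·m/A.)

B ≈ 2.1 μT

For an infinitely long straight wire, B = μ₀I/(2πd).
B = (4π×10⁻⁷ × 2.20) / (2π × 0.213) = 2.07×10⁻⁶ T.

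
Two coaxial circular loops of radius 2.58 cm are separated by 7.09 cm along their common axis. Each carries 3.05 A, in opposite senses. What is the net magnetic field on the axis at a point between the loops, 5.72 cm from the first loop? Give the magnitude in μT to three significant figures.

Each loop contributes B = μ₀IR²/[2(R²+z²)^(3/2)] on the axis, with z measured from that loop.
Loop 1 (z = 0.0572 m): B₁ = 5.16×10⁻⁶ T. Loop 2 (z = 0.0137 m): B₂ = 5.12×10⁻⁵ T.
The fields oppose: B = |B₁ − B₂| = 4.60×10⁻⁵ T.

B ≈ 46.0 μT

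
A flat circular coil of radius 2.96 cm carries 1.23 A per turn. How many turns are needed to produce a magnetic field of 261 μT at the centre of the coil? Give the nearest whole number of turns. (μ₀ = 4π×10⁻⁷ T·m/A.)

N = 10

For an N-turn coil, B = Nμ₀I/(2R). A single turn gives B₁ = 2.61×10⁻⁵ T with R = 0.0296 m.
N = B/B₁ = 2.61×10⁻⁴ / 2.61×10⁻⁵ = 10.00.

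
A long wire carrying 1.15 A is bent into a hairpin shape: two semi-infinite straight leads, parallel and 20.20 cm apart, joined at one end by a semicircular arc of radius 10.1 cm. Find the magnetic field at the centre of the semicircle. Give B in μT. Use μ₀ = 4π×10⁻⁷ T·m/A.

B ≈ 5.85 μT

The semicircular arc contributes B_arc = μ₀I·π/(4πR) = μ₀I/(4R) = 3.58×10⁻⁶ T.
Each semi-infinite lead is at perpendicular distance R = 0.101 m from the centre, with the perpendicular foot at its near end, so it contributes μ₀I/(4πR); both point the same way, together 2.28×10⁻⁶ T.
Arc and leads all point the same direction: B = 3.58×10⁻⁶ + 2.28×10⁻⁶ = 5.85×10⁻⁶ T.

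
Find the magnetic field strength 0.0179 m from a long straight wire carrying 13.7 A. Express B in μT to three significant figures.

For an infinitely long straight wire, B = μ₀I/(2πd).
B = (4π×10⁻⁷ × 13.7) / (2π × 0.0179) = 1.53×10⁻⁴ T.

B ≈ 153 μT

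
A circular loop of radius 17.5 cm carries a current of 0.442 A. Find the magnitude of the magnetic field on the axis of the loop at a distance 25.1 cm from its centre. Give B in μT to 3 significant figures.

On the axis of a circular loop, B = μ₀IR² / [2(R²+z²)^(3/2)].
R² + z² = (0.175)² + (0.251)² = 0.09363 m², and (R²+z²)^(3/2) = 2.86×10⁻² m³.
B = (4π×10⁻⁷ × 0.442 × 0.03063) / (2 × 2.86×10⁻²) = 2.97×10⁻⁷ T.

B ≈ 0.297 μT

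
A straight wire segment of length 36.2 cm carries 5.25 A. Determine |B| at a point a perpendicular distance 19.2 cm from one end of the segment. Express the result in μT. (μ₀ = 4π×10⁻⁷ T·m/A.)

For a finite straight segment, B = (μ₀I/4πd)(sinθ₁ + sinθ₂), where θ₁, θ₂ are the angles from the perpendicular to each end.
The perpendicular foot is at one end, so the two end-offsets along the wire are 0 and L = 0.362 m.
sinθ₁ = 0/√(0²+0.192²) = 0.0000; sinθ₂ = 0.362/√(0.362²+0.192²) = 0.8834.
B = (4π×10⁻⁷ × 5.25) / (4π × 0.192) × (0.0000 + 0.8834) = 2.42×10⁻⁶ T.

B ≈ 2.42 μT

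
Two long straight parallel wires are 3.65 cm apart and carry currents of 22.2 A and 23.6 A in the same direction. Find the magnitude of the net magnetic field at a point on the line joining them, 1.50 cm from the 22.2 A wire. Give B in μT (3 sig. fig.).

Each long wire gives B = μ₀I/(2πd). Distances are d₁ = 0.015 m and d₂ = 0.0215 m.
B₁ = 2.96×10⁻⁴ T, B₂ = 2.20×10⁻⁴ T.
Between parallel currents the two contributions point in opposite directions, so they subtract. B = |B₁ − B₂| = |2.96×10⁻⁴ − 2.20×10⁻⁴| = 7.65×10⁻⁵ T.

B ≈ 76.5 μT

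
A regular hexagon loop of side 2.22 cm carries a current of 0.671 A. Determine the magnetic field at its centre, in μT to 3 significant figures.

B ≈ 20.9 μT

Each side is a finite straight segment at perpendicular distance d = a/(2 tan(π/6)) = 0.01923 m from the centre, with end-angles ±π/6.
One side contributes B₁ = (μ₀I/4πd)·2 sin(π/6) = 3.49×10⁻⁶ T.
All 6 sides add in the same direction: B = 6 × 3.49×10⁻⁶ = 2.09×10⁻⁵ T.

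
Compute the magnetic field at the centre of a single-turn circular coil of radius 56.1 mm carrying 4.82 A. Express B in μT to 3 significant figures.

At the centre of a circular loop the Biot–Savart law gives B = μ₀I/(2R).
B = (4π×10⁻⁷ × 4.82) / (2 × 0.0561) = 5.40×10⁻⁵ T.

B ≈ 54.0 μT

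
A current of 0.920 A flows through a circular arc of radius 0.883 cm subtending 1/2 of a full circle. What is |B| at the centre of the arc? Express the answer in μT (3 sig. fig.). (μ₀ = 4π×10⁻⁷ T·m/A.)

B ≈ 32.7 μT

The Biot–Savart field of a circular arc at its centre is B = μ₀Iφ/(4πR), with φ = 3.142 rad.
B = (4π×10⁻⁷ × 0.920 × 3.142) / (4π × 0.00883) = 3.27×10⁻⁵ T.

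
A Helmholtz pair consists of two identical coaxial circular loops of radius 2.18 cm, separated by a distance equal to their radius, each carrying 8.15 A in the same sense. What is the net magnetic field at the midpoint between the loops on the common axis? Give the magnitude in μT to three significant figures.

B ≈ 336 μT

Each loop contributes B = μ₀IR²/[2(R²+z²)^(3/2)] on the axis, with z measured from that loop.
Loop 1 (z = 0.0109 m): B₁ = 1.68×10⁻⁴ T. Loop 2 (z = 0.0109 m): B₂ = 1.68×10⁻⁴ T.
The fields add: B = B₁ + B₂ = 3.36×10⁻⁴ T.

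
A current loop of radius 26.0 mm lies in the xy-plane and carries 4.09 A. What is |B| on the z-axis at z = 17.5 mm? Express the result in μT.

On the axis of a circular loop, B = μ₀IR² / [2(R²+z²)^(3/2)].
R² + z² = (0.026)² + (0.0175)² = 0.0009823 m², and (R²+z²)^(3/2) = 3.08×10⁻⁵ m³.
B = (4π×10⁻⁷ × 4.09 × 0.000676) / (2 × 3.08×10⁻⁵) = 5.64×10⁻⁵ T.

B ≈ 56.4 μT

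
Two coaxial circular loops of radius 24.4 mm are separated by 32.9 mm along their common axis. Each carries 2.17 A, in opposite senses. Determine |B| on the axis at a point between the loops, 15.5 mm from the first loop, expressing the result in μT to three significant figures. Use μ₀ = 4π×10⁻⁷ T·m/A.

Each loop contributes B = μ₀IR²/[2(R²+z²)^(3/2)] on the axis, with z measured from that loop.
Loop 1 (z = 0.0155 m): B₁ = 3.36×10⁻⁵ T. Loop 2 (z = 0.0174 m): B₂ = 3.02×10⁻⁵ T.
The fields oppose: B = |B₁ − B₂| = 3.45×10⁻⁶ T.

B ≈ 3.45 μT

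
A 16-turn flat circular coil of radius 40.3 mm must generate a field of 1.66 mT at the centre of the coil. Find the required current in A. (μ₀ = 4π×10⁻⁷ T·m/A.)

I ≈ 6.65 A

For an N-turn coil, B = Nμ₀I/(2R) with R = 0.0403 m, so I = 2RB/(Nμ₀) = 2 × 0.0403 × 1.66×10⁻³ / (16 × 4π×10⁻⁷) = 6.65 A.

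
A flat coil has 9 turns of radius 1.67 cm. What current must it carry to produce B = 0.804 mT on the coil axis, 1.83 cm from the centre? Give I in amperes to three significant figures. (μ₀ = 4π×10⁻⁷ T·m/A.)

I ≈ 7.75 A

For an N-turn coil, B = Nμ₀IR²/[2(R²+z²)^(3/2)] with R = 0.0167 m, z = 0.0183 m, so I = 2B(R²+z²)^(3/2)/(Nμ₀R²) = 2 × 8.04×10⁻⁴ × 1.52×10⁻⁵ / (9 × 4π×10⁻⁷ × 0.0002789) = 7.75 A.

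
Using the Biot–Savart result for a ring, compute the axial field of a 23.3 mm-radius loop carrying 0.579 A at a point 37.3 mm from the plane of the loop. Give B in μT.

On the axis of a circular loop, B = μ₀IR² / [2(R²+z²)^(3/2)].
R² + z² = (0.0233)² + (0.0373)² = 0.001934 m², and (R²+z²)^(3/2) = 8.51×10⁻⁵ m³.
B = (4π×10⁻⁷ × 0.579 × 0.0005429) / (2 × 8.51×10⁻⁵) = 2.32×10⁻⁶ T.

B ≈ 2.32 μT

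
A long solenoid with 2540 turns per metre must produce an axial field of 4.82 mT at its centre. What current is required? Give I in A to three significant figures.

I ≈ 1.51 A

Inside a long solenoid B = μ₀nI with n = 2540 m⁻¹, so I = B/(μ₀n).
I = 4.82×10⁻³ / (4π×10⁻⁷ × 2540) = 1.51 A.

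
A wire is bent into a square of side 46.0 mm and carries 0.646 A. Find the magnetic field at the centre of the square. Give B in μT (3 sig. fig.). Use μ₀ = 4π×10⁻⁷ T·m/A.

B ≈ 15.9 μT

Each side is a finite straight segment at perpendicular distance d = a/(2 tan(π/4)) = 0.023 m from the centre, with end-angles ±π/4.
One side contributes B₁ = (μ₀I/4πd)·2 sin(π/4) = 3.97×10⁻⁶ T.
All 4 sides add in the same direction: B = 4 × 3.97×10⁻⁶ = 1.59×10⁻⁵ T.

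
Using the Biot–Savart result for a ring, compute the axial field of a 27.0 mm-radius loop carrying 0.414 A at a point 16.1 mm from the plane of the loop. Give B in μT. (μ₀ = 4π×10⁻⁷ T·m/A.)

On the axis of a circular loop, B = μ₀IR² / [2(R²+z²)^(3/2)].
R² + z² = (0.027)² + (0.0161)² = 0.0009882 m², and (R²+z²)^(3/2) = 3.11×10⁻⁵ m³.
B = (4π×10⁻⁷ × 0.414 × 0.000729) / (2 × 3.11×10⁻⁵) = 6.10×10⁻⁶ T.

B ≈ 6.10 μT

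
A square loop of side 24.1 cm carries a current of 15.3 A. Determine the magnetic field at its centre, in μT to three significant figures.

B ≈ 71.8 μT

Each side is a finite straight segment at perpendicular distance d = a/(2 tan(π/4)) = 0.1205 m from the centre, with end-angles ±π/4.
One side contributes B₁ = (μ₀I/4πd)·2 sin(π/4) = 1.80×10⁻⁵ T.
All 4 sides add in the same direction: B = 4 × 1.80×10⁻⁵ = 7.18×10⁻⁵ T.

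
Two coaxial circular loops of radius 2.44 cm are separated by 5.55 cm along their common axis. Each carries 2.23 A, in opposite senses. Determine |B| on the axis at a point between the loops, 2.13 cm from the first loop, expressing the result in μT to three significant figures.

Each loop contributes B = μ₀IR²/[2(R²+z²)^(3/2)] on the axis, with z measured from that loop.
Loop 1 (z = 0.0213 m): B₁ = 2.46×10⁻⁵ T. Loop 2 (z = 0.0342 m): B₂ = 1.12×10⁻⁵ T.
The fields oppose: B = |B₁ − B₂| = 1.33×10⁻⁵ T.

B ≈ 13.3 μT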